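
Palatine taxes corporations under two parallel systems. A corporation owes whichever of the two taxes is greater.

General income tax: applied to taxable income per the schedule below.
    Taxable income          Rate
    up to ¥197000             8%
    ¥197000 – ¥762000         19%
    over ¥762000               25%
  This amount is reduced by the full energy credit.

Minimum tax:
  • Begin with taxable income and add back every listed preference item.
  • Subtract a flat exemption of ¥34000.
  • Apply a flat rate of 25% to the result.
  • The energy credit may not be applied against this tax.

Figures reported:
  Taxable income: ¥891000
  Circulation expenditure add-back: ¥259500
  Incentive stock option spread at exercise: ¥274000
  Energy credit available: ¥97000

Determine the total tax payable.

¥347625

General income tax:
  ¥197000 × 8% = ¥15760
  ¥565000 × 19% = ¥107350
  ¥129000 × 25% = ¥32250
  → ¥155360
  Less energy credit ¥97000 → ¥58360

Minimum tax:
  Adjusted income: ¥891000 + ¥259500 + ¥274000 = ¥1424500
  Less exemption ¥34000 → base ¥1390500
  ¥1390500 × 25% = ¥347625

¥347625 > ¥58360, so the minimum tax is the binding amount.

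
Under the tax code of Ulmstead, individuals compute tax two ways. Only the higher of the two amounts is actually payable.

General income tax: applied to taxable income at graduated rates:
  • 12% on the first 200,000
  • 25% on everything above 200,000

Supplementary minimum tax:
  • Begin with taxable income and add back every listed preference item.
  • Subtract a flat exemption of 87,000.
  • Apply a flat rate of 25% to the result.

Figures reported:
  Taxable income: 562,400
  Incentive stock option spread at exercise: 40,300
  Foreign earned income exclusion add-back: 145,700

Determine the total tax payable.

165,350

Supplementary minimum tax:
  Adjusted income: 562,400 + 40,300 + 145,700 = 748,400
  Less exemption 87,000 → base 661,400
  661,400 × 25% = 165,350

General income tax:
  200,000 × 12% = 24,000
  362,400 × 25% = 90,600
  → 114,600

165,350 > 114,600, so the supplementary minimum tax is the binding amount.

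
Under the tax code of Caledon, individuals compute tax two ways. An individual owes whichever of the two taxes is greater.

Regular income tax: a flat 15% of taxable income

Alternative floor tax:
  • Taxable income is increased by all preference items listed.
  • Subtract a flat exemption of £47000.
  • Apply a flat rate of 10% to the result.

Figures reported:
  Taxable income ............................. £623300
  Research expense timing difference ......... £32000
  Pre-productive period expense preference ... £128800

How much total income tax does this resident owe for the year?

£93495

Alternative floor tax:
  Adjusted income: £623300 + £32000 + £128800 = £784100
  Less exemption £47000 → base £737100
  £737100 × 10% = £73710

Regular income tax:
  £623300 × 15% = £93495

£93495 > £73710, so the regular income tax governs.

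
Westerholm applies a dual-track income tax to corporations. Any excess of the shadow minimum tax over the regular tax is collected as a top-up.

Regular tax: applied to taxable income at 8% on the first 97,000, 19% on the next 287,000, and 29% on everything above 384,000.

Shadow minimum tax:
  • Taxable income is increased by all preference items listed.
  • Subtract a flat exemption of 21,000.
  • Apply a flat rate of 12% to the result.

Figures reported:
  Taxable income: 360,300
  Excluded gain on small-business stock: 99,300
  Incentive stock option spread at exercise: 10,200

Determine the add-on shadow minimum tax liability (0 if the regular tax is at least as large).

Shadow minimum tax:
  Adjusted income: 360,300 + 99,300 + 10,200 = 469,800
  Less exemption 21,000 → base 448,800
  448,800 × 12% = 53,856

Regular tax:
  97,000 × 8% = 7,760
  263,300 × 19% = 50,027
  → 57,787

53,856 ≤ 57,787, so no add-on is due.

0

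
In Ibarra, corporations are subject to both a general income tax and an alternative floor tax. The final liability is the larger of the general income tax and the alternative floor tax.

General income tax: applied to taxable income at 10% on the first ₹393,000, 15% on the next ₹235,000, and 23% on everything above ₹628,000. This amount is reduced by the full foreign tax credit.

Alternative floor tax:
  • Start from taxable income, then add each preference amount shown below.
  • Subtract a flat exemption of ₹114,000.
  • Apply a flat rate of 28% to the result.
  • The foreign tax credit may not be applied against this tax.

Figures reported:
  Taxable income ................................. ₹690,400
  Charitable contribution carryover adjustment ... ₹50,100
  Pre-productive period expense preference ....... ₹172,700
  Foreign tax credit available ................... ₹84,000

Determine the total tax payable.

General income tax:
  ₹393,000 × 10% = ₹39,300
  ₹235,000 × 15% = ₹35,250
  ₹62,400 × 23% = ₹14,352
  → ₹88,902
  Less foreign tax credit ₹84,000 → ₹4,902

Alternative floor tax:
  Adjusted income: ₹690,400 + ₹50,100 + ₹172,700 = ₹913,200
  Less exemption ₹114,000 → base ₹799,200
  ₹799,200 × 28% = ₹223,776

₹223,776 > ₹4,902, so the alternative floor tax is the binding amount.

₹223,776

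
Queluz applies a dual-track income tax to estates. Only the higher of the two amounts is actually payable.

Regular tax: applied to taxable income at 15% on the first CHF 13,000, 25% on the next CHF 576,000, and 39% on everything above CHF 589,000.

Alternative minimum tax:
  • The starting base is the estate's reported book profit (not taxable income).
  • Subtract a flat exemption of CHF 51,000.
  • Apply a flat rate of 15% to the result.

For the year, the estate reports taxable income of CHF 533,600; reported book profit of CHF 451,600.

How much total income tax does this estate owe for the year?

CHF 132,100

Regular tax:
  CHF 13,000 × 15% = CHF 1,950
  CHF 520,600 × 25% = CHF 130,150
  → CHF 132,100

Alternative minimum tax:
  Base (reported book profit): CHF 451,600
  Less exemption CHF 51,000 → base CHF 400,600
  CHF 400,600 × 15% = CHF 60,090

CHF 132,100 > CHF 60,090, so the regular tax governs.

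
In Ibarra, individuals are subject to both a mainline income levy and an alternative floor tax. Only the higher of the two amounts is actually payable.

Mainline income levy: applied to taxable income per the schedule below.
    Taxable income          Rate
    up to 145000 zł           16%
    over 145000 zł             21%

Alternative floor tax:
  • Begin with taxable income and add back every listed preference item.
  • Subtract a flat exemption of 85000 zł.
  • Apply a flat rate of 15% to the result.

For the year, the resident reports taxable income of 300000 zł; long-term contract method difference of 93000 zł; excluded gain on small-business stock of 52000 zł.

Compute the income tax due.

55750 zł

Mainline income levy:
  145000 zł × 16% = 23200 zł
  155000 zł × 21% = 32550 zł
  → 55750 zł

Alternative floor tax:
  Adjusted income: 300000 zł + 93000 zł + 52000 zł = 445000 zł
  Less exemption 85000 zł → base 360000 zł
  360000 zł × 15% = 54000 zł

55750 zł > 54000 zł, so the mainline income levy governs.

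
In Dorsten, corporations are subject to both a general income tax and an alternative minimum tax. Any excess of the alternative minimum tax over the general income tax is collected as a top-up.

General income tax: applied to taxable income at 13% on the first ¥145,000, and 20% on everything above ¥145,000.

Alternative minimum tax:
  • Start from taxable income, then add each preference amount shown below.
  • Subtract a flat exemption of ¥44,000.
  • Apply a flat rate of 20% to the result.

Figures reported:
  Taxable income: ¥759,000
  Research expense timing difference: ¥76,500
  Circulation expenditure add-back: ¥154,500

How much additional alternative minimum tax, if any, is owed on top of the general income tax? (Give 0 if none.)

¥47,550

General income tax:
  ¥145,000 × 13% = ¥18,850
  ¥614,000 × 20% = ¥122,800
  → ¥141,650

Alternative minimum tax:
  Adjusted income: ¥759,000 + ¥76,500 + ¥154,500 = ¥990,000
  Less exemption ¥44,000 → base ¥946,000
  ¥946,000 × 20% = ¥189,200

Excess of alternative minimum tax over general income tax: ¥189,200 − ¥141,650 = ¥47,550.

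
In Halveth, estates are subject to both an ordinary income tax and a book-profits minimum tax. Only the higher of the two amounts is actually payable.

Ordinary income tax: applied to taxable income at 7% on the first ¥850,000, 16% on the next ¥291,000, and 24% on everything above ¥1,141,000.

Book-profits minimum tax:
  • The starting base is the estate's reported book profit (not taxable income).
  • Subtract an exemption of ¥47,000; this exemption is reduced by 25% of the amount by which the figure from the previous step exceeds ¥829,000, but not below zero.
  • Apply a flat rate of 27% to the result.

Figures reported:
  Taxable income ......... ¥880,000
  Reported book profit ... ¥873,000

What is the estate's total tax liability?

Book-profits minimum tax:
  Base (reported book profit): ¥873,000
  Exemption: ¥47,000 − 25% × (¥873,000 − ¥829,000) = ¥47,000 − ¥11,000 = ¥36,000
  Base: ¥873,000 − ¥36,000 = ¥837,000
  ¥837,000 × 27% = ¥225,990

Ordinary income tax:
  ¥850,000 × 7% = ¥59,500
  ¥30,000 × 16% = ¥4,800
  → ¥64,300

¥225,990 > ¥64,300, so the book-profits minimum tax is the binding amount.

¥225,990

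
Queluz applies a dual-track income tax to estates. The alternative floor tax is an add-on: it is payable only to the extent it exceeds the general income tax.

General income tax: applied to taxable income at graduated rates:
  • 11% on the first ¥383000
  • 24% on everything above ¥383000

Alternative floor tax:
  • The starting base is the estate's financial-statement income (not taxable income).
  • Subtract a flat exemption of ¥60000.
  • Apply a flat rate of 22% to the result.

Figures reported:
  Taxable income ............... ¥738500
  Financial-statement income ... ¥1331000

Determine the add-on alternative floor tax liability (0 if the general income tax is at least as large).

Alternative floor tax:
  Base (financial-statement income): ¥1331000
  Less exemption ¥60000 → base ¥1271000
  ¥1271000 × 22% = ¥279620

General income tax:
  ¥383000 × 11% = ¥42130
  ¥355500 × 24% = ¥85320
  → ¥127450

Excess of alternative floor tax over general income tax: ¥279620 − ¥127450 = ¥152170.

¥152170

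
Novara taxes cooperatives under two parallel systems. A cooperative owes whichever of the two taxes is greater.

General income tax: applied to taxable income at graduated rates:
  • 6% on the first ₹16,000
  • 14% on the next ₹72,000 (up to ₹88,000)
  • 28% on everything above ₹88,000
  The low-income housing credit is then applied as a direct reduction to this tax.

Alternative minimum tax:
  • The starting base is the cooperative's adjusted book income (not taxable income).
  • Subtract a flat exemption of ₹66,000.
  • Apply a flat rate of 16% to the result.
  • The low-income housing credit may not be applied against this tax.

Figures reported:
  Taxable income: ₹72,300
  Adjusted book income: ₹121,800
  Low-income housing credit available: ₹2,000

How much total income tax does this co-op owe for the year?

₹8,928

Alternative minimum tax:
  Base (adjusted book income): ₹121,800
  Less exemption ₹66,000 → base ₹55,800
  ₹55,800 × 16% = ₹8,928

General income tax:
  ₹16,000 × 6% = ₹960
  ₹56,300 × 14% = ₹7,882
  → ₹8,842
  Less low-income housing credit ₹2,000 → ₹6,842

₹8,928 > ₹6,842, so the alternative minimum tax is the binding amount.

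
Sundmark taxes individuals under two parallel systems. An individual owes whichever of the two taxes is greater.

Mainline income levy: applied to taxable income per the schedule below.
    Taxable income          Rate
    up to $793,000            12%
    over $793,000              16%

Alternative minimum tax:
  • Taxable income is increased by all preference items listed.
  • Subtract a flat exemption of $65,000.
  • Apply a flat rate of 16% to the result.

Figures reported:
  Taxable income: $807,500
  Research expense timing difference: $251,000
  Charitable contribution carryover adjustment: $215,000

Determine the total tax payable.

$193,360

Alternative minimum tax:
  Adjusted income: $807,500 + $251,000 + $215,000 = $1,273,500
  Less exemption $65,000 → base $1,208,500
  $1,208,500 × 16% = $193,360

Mainline income levy:
  $793,000 × 12% = $95,160
  $14,500 × 16% = $2,320
  → $97,480

$193,360 > $97,480, so the alternative minimum tax is the binding amount.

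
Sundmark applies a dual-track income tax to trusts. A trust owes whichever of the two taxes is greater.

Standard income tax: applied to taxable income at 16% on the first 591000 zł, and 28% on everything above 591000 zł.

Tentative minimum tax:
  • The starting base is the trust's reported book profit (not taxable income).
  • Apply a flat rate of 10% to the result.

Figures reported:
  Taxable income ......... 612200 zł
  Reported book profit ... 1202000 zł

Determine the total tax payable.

Tentative minimum tax:
  Base (reported book profit): 1202000 zł
  1202000 zł × 10% = 120200 zł

Standard income tax:
  591000 zł × 16% = 94560 zł
  21200 zł × 28% = 5936 zł
  → 100496 zł

120200 zł > 100496 zł, so the tentative minimum tax is the binding amount.

120200 zł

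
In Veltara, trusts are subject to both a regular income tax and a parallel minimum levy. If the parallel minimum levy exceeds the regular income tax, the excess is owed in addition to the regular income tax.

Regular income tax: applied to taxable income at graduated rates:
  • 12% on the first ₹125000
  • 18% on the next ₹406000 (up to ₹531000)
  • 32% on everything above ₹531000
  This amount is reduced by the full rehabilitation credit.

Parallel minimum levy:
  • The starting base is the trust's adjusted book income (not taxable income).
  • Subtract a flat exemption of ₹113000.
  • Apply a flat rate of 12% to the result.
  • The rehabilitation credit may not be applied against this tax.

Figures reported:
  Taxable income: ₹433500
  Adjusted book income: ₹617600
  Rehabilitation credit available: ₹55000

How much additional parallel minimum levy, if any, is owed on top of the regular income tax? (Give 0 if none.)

Regular income tax:
  ₹125000 × 12% = ₹15000
  ₹308500 × 18% = ₹55530
  → ₹70530
  Less rehabilitation credit ₹55000 → ₹15530

Parallel minimum levy:
  Base (adjusted book income): ₹617600
  Less exemption ₹113000 → base ₹504600
  ₹504600 × 12% = ₹60552

Excess of parallel minimum levy over regular income tax: ₹60552 − ₹15530 = ₹45022.

₹45022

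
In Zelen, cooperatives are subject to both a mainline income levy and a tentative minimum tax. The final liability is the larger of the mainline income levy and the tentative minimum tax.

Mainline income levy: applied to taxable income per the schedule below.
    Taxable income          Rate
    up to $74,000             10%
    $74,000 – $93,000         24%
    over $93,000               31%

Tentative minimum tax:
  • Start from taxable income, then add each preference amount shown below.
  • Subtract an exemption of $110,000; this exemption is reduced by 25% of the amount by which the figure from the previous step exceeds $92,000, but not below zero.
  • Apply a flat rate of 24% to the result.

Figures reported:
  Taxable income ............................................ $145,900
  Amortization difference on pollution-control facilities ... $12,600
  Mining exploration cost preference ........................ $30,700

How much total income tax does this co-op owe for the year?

$28,359

Mainline income levy:
  $74,000 × 10% = $7,400
  $19,000 × 24% = $4,560
  $52,900 × 31% = $16,399
  → $28,359

Tentative minimum tax:
  Adjusted income: $145,900 + $12,600 + $30,700 = $189,200
  Exemption: $110,000 − 25% × ($189,200 − $92,000) = $110,000 − $24,300 = $85,700
  Base: $189,200 − $85,700 = $103,500
  $103,500 × 24% = $24,840

$28,359 > $24,840, so the mainline income levy governs.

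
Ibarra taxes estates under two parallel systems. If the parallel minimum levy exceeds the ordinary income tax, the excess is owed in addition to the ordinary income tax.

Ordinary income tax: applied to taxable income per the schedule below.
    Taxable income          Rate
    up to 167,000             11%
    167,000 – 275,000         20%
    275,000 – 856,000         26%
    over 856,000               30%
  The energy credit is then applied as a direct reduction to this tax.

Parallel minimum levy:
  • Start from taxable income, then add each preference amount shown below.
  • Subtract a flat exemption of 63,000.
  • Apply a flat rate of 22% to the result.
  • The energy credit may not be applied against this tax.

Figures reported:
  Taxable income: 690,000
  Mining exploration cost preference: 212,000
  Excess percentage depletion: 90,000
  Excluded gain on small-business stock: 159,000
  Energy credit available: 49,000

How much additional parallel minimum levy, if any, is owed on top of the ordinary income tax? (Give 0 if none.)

140,490

Parallel minimum levy:
  Adjusted income: 690,000 + 212,000 + 90,000 + 159,000 = 1,151,000
  Less exemption 63,000 → base 1,088,000
  1,088,000 × 22% = 239,360

Ordinary income tax:
  167,000 × 11% = 18,370
  108,000 × 20% = 21,600
  415,000 × 26% = 107,900
  → 147,870
  Less energy credit 49,000 → 98,870

Excess of parallel minimum levy over ordinary income tax: 239,360 − 98,870 = 140,490.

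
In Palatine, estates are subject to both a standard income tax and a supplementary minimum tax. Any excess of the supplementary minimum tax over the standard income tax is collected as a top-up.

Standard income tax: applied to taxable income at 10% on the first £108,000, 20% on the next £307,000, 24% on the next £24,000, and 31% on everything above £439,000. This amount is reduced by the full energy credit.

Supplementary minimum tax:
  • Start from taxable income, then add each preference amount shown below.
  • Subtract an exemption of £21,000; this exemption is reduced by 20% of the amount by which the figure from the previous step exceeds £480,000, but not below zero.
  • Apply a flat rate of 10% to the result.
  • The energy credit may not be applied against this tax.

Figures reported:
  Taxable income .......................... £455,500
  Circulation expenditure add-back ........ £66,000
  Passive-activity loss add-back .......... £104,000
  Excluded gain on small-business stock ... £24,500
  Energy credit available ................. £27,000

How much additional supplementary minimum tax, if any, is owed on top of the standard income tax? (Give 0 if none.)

Supplementary minimum tax:
  Adjusted income: £455,500 + £66,000 + £104,000 + £24,500 = £650,000
  Exemption: 20% × (£650,000 − £480,000) = £34,000 ≥ £21,000, so the exemption is fully phased out
  Base: £650,000 − £0 = £650,000
  £650,000 × 10% = £65,000

Standard income tax:
  £108,000 × 10% = £10,800
  £307,000 × 20% = £61,400
  £24,000 × 24% = £5,760
  £16,500 × 31% = £5,115
  → £83,075
  Less energy credit £27,000 → £56,075

Excess of supplementary minimum tax over standard income tax: £65,000 − £56,075 = £8,925.

£8,925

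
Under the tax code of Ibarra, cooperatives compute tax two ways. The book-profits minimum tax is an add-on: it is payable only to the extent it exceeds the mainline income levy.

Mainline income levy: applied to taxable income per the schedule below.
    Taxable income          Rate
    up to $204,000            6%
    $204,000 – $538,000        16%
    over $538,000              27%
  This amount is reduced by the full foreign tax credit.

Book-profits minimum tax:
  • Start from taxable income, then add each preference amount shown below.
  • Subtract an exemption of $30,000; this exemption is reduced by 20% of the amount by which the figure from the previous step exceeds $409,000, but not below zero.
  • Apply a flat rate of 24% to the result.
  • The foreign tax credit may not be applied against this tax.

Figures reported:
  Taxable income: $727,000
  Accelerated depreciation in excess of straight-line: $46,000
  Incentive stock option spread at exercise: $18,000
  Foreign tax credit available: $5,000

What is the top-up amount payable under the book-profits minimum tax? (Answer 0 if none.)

Mainline income levy:
  $204,000 × 6% = $12,240
  $334,000 × 16% = $53,440
  $189,000 × 27% = $51,030
  → $116,710
  Less foreign tax credit $5,000 → $111,710

Book-profits minimum tax:
  Adjusted income: $727,000 + $46,000 + $18,000 = $791,000
  Exemption: 20% × ($791,000 − $409,000) = $76,400 ≥ $30,000, so the exemption is fully phased out
  Base: $791,000 − $0 = $791,000
  $791,000 × 24% = $189,840

Excess of book-profits minimum tax over mainline income levy: $189,840 − $111,710 = $78,130.

$78,130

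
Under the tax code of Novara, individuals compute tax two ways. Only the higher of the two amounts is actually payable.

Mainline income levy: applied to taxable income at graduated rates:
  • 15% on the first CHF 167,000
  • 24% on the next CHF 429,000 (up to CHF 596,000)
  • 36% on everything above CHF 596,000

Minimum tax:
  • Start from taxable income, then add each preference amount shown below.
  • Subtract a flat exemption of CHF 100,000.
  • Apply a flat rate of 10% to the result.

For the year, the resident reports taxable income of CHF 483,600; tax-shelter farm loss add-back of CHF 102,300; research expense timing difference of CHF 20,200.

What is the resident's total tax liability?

CHF 101,034

Minimum tax:
  Adjusted income: CHF 483,600 + CHF 102,300 + CHF 20,200 = CHF 606,100
  Less exemption CHF 100,000 → base CHF 506,100
  CHF 506,100 × 10% = CHF 50,610

Mainline income levy:
  CHF 167,000 × 15% = CHF 25,050
  CHF 316,600 × 24% = CHF 75,984
  → CHF 101,034

CHF 101,034 > CHF 50,610, so the mainline income levy governs.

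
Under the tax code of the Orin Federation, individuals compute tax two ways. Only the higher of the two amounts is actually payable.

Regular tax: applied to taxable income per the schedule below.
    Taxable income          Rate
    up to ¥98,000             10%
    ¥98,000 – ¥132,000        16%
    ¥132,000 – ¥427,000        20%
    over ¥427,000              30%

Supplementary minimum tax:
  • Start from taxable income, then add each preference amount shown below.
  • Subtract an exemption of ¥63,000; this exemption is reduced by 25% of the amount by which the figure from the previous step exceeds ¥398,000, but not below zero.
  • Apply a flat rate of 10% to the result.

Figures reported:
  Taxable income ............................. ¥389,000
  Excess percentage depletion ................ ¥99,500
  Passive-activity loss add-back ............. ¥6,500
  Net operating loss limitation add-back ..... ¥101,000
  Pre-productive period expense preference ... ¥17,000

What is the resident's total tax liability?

¥66,640

Regular tax:
  ¥98,000 × 10% = ¥9,800
  ¥34,000 × 16% = ¥5,440
  ¥257,000 × 20% = ¥51,400
  → ¥66,640

Supplementary minimum tax:
  Adjusted income: ¥389,000 + ¥99,500 + ¥6,500 + ¥101,000 + ¥17,000 = ¥613,000
  Exemption: ¥63,000 − 25% × (¥613,000 − ¥398,000) = ¥63,000 − ¥53,750 = ¥9,250
  Base: ¥613,000 − ¥9,250 = ¥603,750
  ¥603,750 × 10% = ¥60,375

¥66,640 > ¥60,375, so the regular tax governs.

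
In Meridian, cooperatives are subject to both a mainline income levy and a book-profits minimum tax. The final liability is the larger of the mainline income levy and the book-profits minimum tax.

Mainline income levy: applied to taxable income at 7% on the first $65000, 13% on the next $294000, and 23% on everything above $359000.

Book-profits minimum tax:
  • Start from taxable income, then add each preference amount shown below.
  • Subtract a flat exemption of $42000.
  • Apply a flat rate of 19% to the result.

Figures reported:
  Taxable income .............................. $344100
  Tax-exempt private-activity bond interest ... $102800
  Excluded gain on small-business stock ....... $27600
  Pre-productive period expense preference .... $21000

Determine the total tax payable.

Book-profits minimum tax:
  Adjusted income: $344100 + $102800 + $27600 + $21000 = $495500
  Less exemption $42000 → base $453500
  $453500 × 19% = $86165

Mainline income levy:
  $65000 × 7% = $4550
  $279100 × 13% = $36283
  → $40833

$86165 > $40833, so the book-profits minimum tax is the binding amount.

$86165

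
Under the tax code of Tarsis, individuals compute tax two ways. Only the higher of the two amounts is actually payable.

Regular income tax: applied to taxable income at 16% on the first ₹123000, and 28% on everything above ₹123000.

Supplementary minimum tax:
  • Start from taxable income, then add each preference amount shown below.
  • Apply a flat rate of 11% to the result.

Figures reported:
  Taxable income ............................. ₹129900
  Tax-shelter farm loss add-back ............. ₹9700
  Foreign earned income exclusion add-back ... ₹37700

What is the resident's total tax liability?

₹21612

Regular income tax:
  ₹123000 × 16% = ₹19680
  ₹6900 × 28% = ₹1932
  → ₹21612

Supplementary minimum tax:
  Adjusted income: ₹129900 + ₹9700 + ₹37700 = ₹177300
  ₹177300 × 11% = ₹19503

₹21612 > ₹19503, so the regular income tax governs.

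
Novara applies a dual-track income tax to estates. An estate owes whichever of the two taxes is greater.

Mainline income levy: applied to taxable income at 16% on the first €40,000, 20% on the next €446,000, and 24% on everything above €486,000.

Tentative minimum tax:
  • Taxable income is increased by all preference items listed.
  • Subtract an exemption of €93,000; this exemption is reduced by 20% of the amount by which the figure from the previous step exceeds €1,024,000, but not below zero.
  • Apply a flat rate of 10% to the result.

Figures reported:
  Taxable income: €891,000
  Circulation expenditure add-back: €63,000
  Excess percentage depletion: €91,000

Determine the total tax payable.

Tentative minimum tax:
  Adjusted income: €891,000 + €63,000 + €91,000 = €1,045,000
  Exemption: €93,000 − 20% × (€1,045,000 − €1,024,000) = €93,000 − €4,200 = €88,800
  Base: €1,045,000 − €88,800 = €956,200
  €956,200 × 10% = €95,620

Mainline income levy:
  €40,000 × 16% = €6,400
  €446,000 × 20% = €89,200
  €405,000 × 24% = €97,200
  → €192,800

€192,800 > €95,620, so the mainline income levy governs.

€192,800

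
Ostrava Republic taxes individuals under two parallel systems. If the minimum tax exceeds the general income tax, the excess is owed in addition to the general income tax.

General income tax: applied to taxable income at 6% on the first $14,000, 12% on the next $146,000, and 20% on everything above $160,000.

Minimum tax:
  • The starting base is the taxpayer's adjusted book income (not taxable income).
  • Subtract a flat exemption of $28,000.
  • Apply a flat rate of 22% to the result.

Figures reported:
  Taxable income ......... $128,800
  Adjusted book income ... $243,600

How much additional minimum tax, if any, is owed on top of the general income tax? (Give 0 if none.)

$32,816

Minimum tax:
  Base (adjusted book income): $243,600
  Less exemption $28,000 → base $215,600
  $215,600 × 22% = $47,432

General income tax:
  $14,000 × 6% = $840
  $114,800 × 12% = $13,776
  → $14,616

Excess of minimum tax over general income tax: $47,432 − $14,616 = $32,816.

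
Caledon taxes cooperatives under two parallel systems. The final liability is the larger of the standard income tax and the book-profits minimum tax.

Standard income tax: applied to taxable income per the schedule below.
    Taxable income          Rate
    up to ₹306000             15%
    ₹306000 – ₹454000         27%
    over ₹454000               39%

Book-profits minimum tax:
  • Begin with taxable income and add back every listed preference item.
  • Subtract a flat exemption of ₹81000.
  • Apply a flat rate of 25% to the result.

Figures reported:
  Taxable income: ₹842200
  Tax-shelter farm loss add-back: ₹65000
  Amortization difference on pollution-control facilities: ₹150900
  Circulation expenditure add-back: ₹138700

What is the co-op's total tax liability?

Standard income tax:
  ₹306000 × 15% = ₹45900
  ₹148000 × 27% = ₹39960
  ₹388200 × 39% = ₹151398
  → ₹237258

Book-profits minimum tax:
  Adjusted income: ₹842200 + ₹65000 + ₹150900 + ₹138700 = ₹1196800
  Less exemption ₹81000 → base ₹1115800
  ₹1115800 × 25% = ₹278950

₹278950 > ₹237258, so the book-profits minimum tax is the binding amount.

₹278950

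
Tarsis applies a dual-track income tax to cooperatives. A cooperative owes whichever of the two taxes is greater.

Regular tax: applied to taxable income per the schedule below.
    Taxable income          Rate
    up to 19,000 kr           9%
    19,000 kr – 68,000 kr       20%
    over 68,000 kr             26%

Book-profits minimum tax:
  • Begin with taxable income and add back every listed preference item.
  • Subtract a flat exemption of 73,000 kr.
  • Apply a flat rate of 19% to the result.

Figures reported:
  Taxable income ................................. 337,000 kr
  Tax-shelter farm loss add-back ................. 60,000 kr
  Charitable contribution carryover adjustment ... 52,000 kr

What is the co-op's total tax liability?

Regular tax:
  19,000 kr × 9% = 1,710 kr
  49,000 kr × 20% = 9,800 kr
  269,000 kr × 26% = 69,940 kr
  → 81,450 kr

Book-profits minimum tax:
  Adjusted income: 337,000 kr + 60,000 kr + 52,000 kr = 449,000 kr
  Less exemption 73,000 kr → base 376,000 kr
  376,000 kr × 19% = 71,440 kr

81,450 kr > 71,440 kr, so the regular tax governs.

81,450 kr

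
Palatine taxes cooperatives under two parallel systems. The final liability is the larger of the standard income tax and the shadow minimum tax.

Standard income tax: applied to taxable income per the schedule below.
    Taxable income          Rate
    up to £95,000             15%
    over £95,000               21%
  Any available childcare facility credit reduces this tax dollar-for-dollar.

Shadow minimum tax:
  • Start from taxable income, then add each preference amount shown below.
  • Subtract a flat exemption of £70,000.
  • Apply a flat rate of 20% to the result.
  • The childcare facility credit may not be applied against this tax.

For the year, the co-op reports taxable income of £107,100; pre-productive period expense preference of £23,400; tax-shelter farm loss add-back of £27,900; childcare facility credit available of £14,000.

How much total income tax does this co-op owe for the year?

£17,680

Standard income tax:
  £95,000 × 15% = £14,250
  £12,100 × 21% = £2,541
  → £16,791
  Less childcare facility credit £14,000 → £2,791

Shadow minimum tax:
  Adjusted income: £107,100 + £23,400 + £27,900 = £158,400
  Less exemption £70,000 → base £88,400
  £88,400 × 20% = £17,680

£17,680 > £2,791, so the shadow minimum tax is the binding amount.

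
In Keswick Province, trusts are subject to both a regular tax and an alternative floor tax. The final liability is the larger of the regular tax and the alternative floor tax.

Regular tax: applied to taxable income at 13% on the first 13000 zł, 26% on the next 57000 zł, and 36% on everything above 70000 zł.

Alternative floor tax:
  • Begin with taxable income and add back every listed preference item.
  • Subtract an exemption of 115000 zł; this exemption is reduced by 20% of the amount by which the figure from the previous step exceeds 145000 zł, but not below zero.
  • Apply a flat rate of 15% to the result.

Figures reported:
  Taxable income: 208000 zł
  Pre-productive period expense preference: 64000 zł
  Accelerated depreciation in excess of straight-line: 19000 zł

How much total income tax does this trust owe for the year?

Regular tax:
  13000 zł × 13% = 1690 zł
  57000 zł × 26% = 14820 zł
  138000 zł × 36% = 49680 zł
  → 66190 zł

Alternative floor tax:
  Adjusted income: 208000 zł + 64000 zł + 19000 zł = 291000 zł
  Exemption: 115000 zł − 20% × (291000 zł − 145000 zł) = 115000 zł − 29200 zł = 85800 zł
  Base: 291000 zł − 85800 zł = 205200 zł
  205200 zł × 15% = 30780 zł

66190 zł > 30780 zł, so the regular tax governs.

66190 zł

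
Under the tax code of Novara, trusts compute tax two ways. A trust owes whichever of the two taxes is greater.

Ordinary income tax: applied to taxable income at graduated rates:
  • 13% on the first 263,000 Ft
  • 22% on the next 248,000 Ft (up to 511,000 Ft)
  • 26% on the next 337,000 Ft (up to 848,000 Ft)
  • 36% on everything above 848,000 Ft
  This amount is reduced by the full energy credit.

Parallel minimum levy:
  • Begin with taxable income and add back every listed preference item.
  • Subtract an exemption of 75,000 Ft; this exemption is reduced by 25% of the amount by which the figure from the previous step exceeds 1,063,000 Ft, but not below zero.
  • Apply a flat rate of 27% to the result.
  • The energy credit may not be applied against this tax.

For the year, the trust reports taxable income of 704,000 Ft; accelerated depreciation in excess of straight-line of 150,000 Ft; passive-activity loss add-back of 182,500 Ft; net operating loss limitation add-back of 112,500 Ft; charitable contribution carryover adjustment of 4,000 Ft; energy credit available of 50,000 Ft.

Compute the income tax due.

297,135 Ft

Ordinary income tax:
  263,000 Ft × 13% = 34,190 Ft
  248,000 Ft × 22% = 54,560 Ft
  193,000 Ft × 26% = 50,180 Ft
  → 138,930 Ft
  Less energy credit 50,000 Ft → 88,930 Ft

Parallel minimum levy:
  Adjusted income: 704,000 Ft + 150,000 Ft + 182,500 Ft + 112,500 Ft + 4,000 Ft = 1,153,000 Ft
  Exemption: 75,000 Ft − 25% × (1,153,000 Ft − 1,063,000 Ft) = 75,000 Ft − 22,500 Ft = 52,500 Ft
  Base: 1,153,000 Ft − 52,500 Ft = 1,100,500 Ft
  1,100,500 Ft × 27% = 297,135 Ft

297,135 Ft > 88,930 Ft, so the parallel minimum levy is the binding amount.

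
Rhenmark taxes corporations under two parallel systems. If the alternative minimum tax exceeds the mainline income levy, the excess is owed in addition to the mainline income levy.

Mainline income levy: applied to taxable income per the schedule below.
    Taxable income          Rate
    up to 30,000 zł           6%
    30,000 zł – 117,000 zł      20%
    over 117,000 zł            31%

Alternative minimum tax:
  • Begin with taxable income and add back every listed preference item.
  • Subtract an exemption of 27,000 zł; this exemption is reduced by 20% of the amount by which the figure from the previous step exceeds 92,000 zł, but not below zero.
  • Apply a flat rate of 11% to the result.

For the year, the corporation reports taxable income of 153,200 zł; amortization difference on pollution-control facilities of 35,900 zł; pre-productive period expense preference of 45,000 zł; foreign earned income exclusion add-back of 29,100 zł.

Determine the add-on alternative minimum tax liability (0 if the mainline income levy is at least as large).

Mainline income levy:
  30,000 zł × 6% = 1,800 zł
  87,000 zł × 20% = 17,400 zł
  36,200 zł × 31% = 11,222 zł
  → 30,422 zł

Alternative minimum tax:
  Adjusted income: 153,200 zł + 35,900 zł + 45,000 zł + 29,100 zł = 263,200 zł
  Exemption: 20% × (263,200 zł − 92,000 zł) = 34,240 zł ≥ 27,000 zł, so the exemption is fully phased out
  Base: 263,200 zł − 0 zł = 263,200 zł
  263,200 zł × 11% = 28,952 zł

28,952 zł ≤ 30,422 zł, so no add-on is due.

0 zł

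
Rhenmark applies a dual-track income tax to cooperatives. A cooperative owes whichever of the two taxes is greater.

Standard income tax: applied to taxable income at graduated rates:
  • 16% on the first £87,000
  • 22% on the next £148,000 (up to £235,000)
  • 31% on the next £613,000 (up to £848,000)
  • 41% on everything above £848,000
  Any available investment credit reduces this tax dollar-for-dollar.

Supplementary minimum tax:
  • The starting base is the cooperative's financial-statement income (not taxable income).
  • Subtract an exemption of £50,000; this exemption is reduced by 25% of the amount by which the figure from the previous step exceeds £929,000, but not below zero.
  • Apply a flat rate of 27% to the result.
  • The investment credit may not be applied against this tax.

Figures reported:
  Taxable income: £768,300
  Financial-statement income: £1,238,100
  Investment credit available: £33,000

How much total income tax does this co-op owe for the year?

£334,287

Standard income tax:
  £87,000 × 16% = £13,920
  £148,000 × 22% = £32,560
  £533,300 × 31% = £165,323
  → £211,803
  Less investment credit £33,000 → £178,803

Supplementary minimum tax:
  Base (financial-statement income): £1,238,100
  Exemption: 25% × (£1,238,100 − £929,000) = £77,275 ≥ £50,000, so the exemption is fully phased out
  Base: £1,238,100 − £0 = £1,238,100
  £1,238,100 × 27% = £334,287

£334,287 > £178,803, so the supplementary minimum tax is the binding amount.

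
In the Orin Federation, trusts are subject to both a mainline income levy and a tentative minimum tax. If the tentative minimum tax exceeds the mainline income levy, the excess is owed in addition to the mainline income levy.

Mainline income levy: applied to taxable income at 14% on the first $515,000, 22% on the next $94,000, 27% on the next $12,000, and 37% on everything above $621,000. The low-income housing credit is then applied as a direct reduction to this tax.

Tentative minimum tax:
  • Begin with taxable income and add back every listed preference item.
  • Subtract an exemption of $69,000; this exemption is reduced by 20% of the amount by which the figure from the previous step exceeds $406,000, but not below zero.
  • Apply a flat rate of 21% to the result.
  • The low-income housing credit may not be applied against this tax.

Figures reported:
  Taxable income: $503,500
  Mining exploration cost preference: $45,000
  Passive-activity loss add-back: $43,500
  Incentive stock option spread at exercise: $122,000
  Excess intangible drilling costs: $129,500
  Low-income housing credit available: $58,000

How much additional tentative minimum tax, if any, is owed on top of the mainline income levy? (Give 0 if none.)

$164,645

Tentative minimum tax:
  Adjusted income: $503,500 + $45,000 + $43,500 + $122,000 + $129,500 = $843,500
  Exemption: 20% × ($843,500 − $406,000) = $87,500 ≥ $69,000, so the exemption is fully phased out
  Base: $843,500 − $0 = $843,500
  $843,500 × 21% = $177,135

Mainline income levy:
  $503,500 × 14% = $70,490
  Less low-income housing credit $58,000 → $12,490

Excess of tentative minimum tax over mainline income levy: $177,135 − $12,490 = $164,645.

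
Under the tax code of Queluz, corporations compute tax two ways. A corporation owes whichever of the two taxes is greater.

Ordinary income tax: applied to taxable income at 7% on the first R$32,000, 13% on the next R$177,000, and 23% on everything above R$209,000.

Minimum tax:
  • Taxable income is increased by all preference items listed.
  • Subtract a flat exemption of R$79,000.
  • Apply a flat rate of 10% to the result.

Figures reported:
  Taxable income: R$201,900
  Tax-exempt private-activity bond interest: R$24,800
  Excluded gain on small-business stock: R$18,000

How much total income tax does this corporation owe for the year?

R$24,327

Ordinary income tax:
  R$32,000 × 7% = R$2,240
  R$169,900 × 13% = R$22,087
  → R$24,327

Minimum tax:
  Adjusted income: R$201,900 + R$24,800 + R$18,000 = R$244,700
  Less exemption R$79,000 → base R$165,700
  R$165,700 × 10% = R$16,570

R$24,327 > R$16,570, so the ordinary income tax governs.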